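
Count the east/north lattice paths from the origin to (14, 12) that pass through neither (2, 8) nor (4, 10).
Number of paths = 9527554

Inclusion–exclusion. Total paths: C(26, 14) = 9657700. Through P₁: C(10, 2)·C(16, 12) = 81900. Through P₂: C(14, 4)·C(12, 10) = 66066. Since P₁ is strictly southwest of P₂, a monotone path through both must visit P₁ then P₂; paths through both = C(10, 2)·C(4, 2)·C(12, 10) = 17820. Avoid both = 9657700 − 81900 − 66066 + 17820 = 9527554.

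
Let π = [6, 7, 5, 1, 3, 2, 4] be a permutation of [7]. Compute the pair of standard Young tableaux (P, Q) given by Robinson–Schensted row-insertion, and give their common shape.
P = [1, 2, 4] / [3, 7] / [5] / [6];  Q = [1, 2, 7] / [3, 5] / [4] / [6];  common shape = (3, 2, 1, 1)

Row-insert the values π_1, π_2, … into P one at a time, bumping the leftmost entry strictly greater than the inserted value down to the next row. The recording tableau Q records, in position (i, j), the step at which that cell was added to P.
  Insert 6 (step 1): P = [6];  Q = [1]
  Insert 7 (step 2): P = [6, 7];  Q = [1, 2]
  Insert 5 (step 3): P = [5, 7] / [6];  Q = [1, 2] / [3]
  Insert 1 (step 4): P = [1, 7] / [5] / [6];  Q = [1, 2] / [3] / [4]
  Insert 3 (step 5): P = [1, 3] / [5, 7] / [6];  Q = [1, 2] / [3, 5] / [4]
  Insert 2 (step 6): P = [1, 2] / [3, 7] / [5] / [6];  Q = [1, 2] / [3, 5] / [4] / [6]
  Insert 4 (step 7): P = [1, 2, 4] / [3, 7] / [5] / [6];  Q = [1, 2, 7] / [3, 5] / [4] / [6]
Final shape: (3, 2, 1, 1).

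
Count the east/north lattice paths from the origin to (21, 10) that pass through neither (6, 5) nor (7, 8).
Number of paths = 36638877

Inclusion–exclusion. Total paths: C(31, 21) = 44352165. Through P₁: C(11, 6)·C(20, 15) = 7162848. Through P₂: C(15, 7)·C(16, 14) = 772200. Since P₁ is strictly southwest of P₂, a monotone path through both must visit P₁ then P₂; paths through both = C(11, 6)·C(4, 1)·C(16, 14) = 221760. Avoid both = 44352165 − 7162848 − 772200 + 221760 = 36638877.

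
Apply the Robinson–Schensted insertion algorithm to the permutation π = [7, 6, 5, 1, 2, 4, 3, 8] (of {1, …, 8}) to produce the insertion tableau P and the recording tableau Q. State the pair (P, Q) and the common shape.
P = [1, 2, 3, 8] / [4] / [5] / [6] / [7];  Q = [1, 5, 6, 8] / [2] / [3] / [4] / [7];  common shape = (4, 1, 1, 1, 1)

Row-insert the values π_1, π_2, … into P one at a time, bumping the leftmost entry strictly greater than the inserted value down to the next row. The recording tableau Q records, in position (i, j), the step at which that cell was added to P.
  Insert 7 (step 1): P = [7];  Q = [1]
  Insert 6 (step 2): P = [6] / [7];  Q = [1] / [2]
  Insert 5 (step 3): P = [5] / [6] / [7];  Q = [1] / [2] / [3]
  Insert 1 (step 4): P = [1] / [5] / [6] / [7];  Q = [1] / [2] / [3] / [4]
  Insert 2 (step 5): P = [1, 2] / [5] / [6] / [7];  Q = [1, 5] / [2] / [3] / [4]
  Insert 4 (step 6): P = [1, 2, 4] / [5] / [6] / [7];  Q = [1, 5, 6] / [2] / [3] / [4]
  Insert 3 (step 7): P = [1, 2, 3] / [4] / [5] / [6] / [7];  Q = [1, 5, 6] / [2] / [3] / [4] / [7]
  Insert 8 (step 8): P = [1, 2, 3, 8] / [4] / [5] / [6] / [7];  Q = [1, 5, 6, 8] / [2] / [3] / [4] / [7]
Final shape: (4, 1, 1, 1, 1).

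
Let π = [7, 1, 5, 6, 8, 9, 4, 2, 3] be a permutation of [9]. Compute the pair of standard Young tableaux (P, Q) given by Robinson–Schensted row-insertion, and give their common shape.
P = [1, 2, 3, 8, 9] / [4, 6] / [5] / [7];  Q = [1, 3, 4, 5, 6] / [2, 9] / [7] / [8];  common shape = (5, 2, 1, 1)

Row-insert the values π_1, π_2, … into P one at a time, bumping the leftmost entry strictly greater than the inserted value down to the next row. The recording tableau Q records, in position (i, j), the step at which that cell was added to P.
  Insert 7 (step 1): P = [7];  Q = [1]
  Insert 1 (step 2): P = [1] / [7];  Q = [1] / [2]
  Insert 5 (step 3): P = [1, 5] / [7];  Q = [1, 3] / [2]
  Insert 6 (step 4): P = [1, 5, 6] / [7];  Q = [1, 3, 4] / [2]
  Insert 8 (step 5): P = [1, 5, 6, 8] / [7];  Q = [1, 3, 4, 5] / [2]
  Insert 9 (step 6): P = [1, 5, 6, 8, 9] / [7];  Q = [1, 3, 4, 5, 6] / [2]
  Insert 4 (step 7): P = [1, 4, 6, 8, 9] / [5] / [7];  Q = [1, 3, 4, 5, 6] / [2] / [7]
  Insert 2 (step 8): P = [1, 2, 6, 8, 9] / [4] / [5] / [7];  Q = [1, 3, 4, 5, 6] / [2] / [7] / [8]
  Insert 3 (step 9): P = [1, 2, 3, 8, 9] / [4, 6] / [5] / [7];  Q = [1, 3, 4, 5, 6] / [2, 9] / [7] / [8]
Final shape: (5, 2, 1, 1).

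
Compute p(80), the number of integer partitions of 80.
p(80) = 15796476

Compute p(n) via the recurrence p(n, m) = p(n, m−1) + p(n−m, m), where p(n, m) counts partitions of n with all parts ≤ m and p(n) = p(n, n). The base cases are p(0, m) = 1 and p(n, 0) = 0 for n > 0. Filling the table yields p(80) = 15796476. (Euler's pentagonal recurrence is an alternative.)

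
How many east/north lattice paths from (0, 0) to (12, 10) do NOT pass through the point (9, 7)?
Number of paths = 417846

Total paths from (0, 0) to (12, 10): C(22, 12) = 646646. Paths through (9, 7): (paths (0, 0) → (9, 7)) × (paths (9, 7) → (12, 10)) = C(16, 9) · C(6, 3) = 11440 · 20 = 228800. Avoidance count = 646646 − 228800 = 417846.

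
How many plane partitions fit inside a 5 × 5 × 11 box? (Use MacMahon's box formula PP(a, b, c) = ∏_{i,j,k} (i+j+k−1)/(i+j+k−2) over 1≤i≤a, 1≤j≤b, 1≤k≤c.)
PP(5, 5, 11) = 46960429261824

Evaluate the triple product over i = 1..5, j = 1..5, k = 1..11. The factors are (2/1) · (3/2) · (4/3) · (5/4) · (6/5) · (7/6) · (8/7) · (9/8) · … (275 factors total). The numerators and denominators telescope so the product is an integer; carrying out the multiplication exactly gives PP(5, 5, 11) = 46960429261824.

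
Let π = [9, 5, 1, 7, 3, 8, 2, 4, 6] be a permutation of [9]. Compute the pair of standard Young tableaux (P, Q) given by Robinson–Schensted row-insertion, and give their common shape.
P = [1, 2, 4, 6] / [3, 7, 8] / [5] / [9];  Q = [1, 4, 6, 9] / [2, 5, 8] / [3] / [7];  common shape = (4, 3, 1, 1)

Row-insert the values π_1, π_2, … into P one at a time, bumping the leftmost entry strictly greater than the inserted value down to the next row. The recording tableau Q records, in position (i, j), the step at which that cell was added to P.
  Insert 9 (step 1): P = [9];  Q = [1]
  Insert 5 (step 2): P = [5] / [9];  Q = [1] / [2]
  Insert 1 (step 3): P = [1] / [5] / [9];  Q = [1] / [2] / [3]
  Insert 7 (step 4): P = [1, 7] / [5] / [9];  Q = [1, 4] / [2] / [3]
  Insert 3 (step 5): P = [1, 3] / [5, 7] / [9];  Q = [1, 4] / [2, 5] / [3]
  Insert 8 (step 6): P = [1, 3, 8] / [5, 7] / [9];  Q = [1, 4, 6] / [2, 5] / [3]
  Insert 2 (step 7): P = [1, 2, 8] / [3, 7] / [5] / [9];  Q = [1, 4, 6] / [2, 5] / [3] / [7]
  Insert 4 (step 8): P = [1, 2, 4] / [3, 7, 8] / [5] / [9];  Q = [1, 4, 6] / [2, 5, 8] / [3] / [7]
  Insert 6 (step 9): P = [1, 2, 4, 6] / [3, 7, 8] / [5] / [9];  Q = [1, 4, 6, 9] / [2, 5, 8] / [3] / [7]
Final shape: (4, 3, 1, 1).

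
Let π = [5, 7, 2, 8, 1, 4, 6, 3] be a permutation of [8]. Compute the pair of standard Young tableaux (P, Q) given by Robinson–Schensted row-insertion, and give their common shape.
P = [1, 3, 6] / [2, 4, 8] / [5, 7];  Q = [1, 2, 4] / [3, 6, 7] / [5, 8];  common shape = (3, 3, 2)

Row-insert the values π_1, π_2, … into P one at a time, bumping the leftmost entry strictly greater than the inserted value down to the next row. The recording tableau Q records, in position (i, j), the step at which that cell was added to P.
  Insert 5 (step 1): P = [5];  Q = [1]
  Insert 7 (step 2): P = [5, 7];  Q = [1, 2]
  Insert 2 (step 3): P = [2, 7] / [5];  Q = [1, 2] / [3]
  Insert 8 (step 4): P = [2, 7, 8] / [5];  Q = [1, 2, 4] / [3]
  Insert 1 (step 5): P = [1, 7, 8] / [2] / [5];  Q = [1, 2, 4] / [3] / [5]
  Insert 4 (step 6): P = [1, 4, 8] / [2, 7] / [5];  Q = [1, 2, 4] / [3, 6] / [5]
  Insert 6 (step 7): P = [1, 4, 6] / [2, 7, 8] / [5];  Q = [1, 2, 4] / [3, 6, 7] / [5]
  Insert 3 (step 8): P = [1, 3, 6] / [2, 4, 8] / [5, 7];  Q = [1, 2, 4] / [3, 6, 7] / [5, 8]
Final shape: (3, 3, 2).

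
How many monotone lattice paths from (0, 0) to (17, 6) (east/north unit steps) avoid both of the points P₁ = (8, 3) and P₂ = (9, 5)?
Number of paths = 51084

Inclusion–exclusion. Total paths: C(23, 17) = 100947. Through P₁: C(11, 8)·C(12, 9) = 36300. Through P₂: C(14, 9)·C(9, 8) = 18018. Since P₁ is strictly southwest of P₂, a monotone path through both must visit P₁ then P₂; paths through both = C(11, 8)·C(3, 1)·C(9, 8) = 4455. Avoid both = 100947 − 36300 − 18018 + 4455 = 51084.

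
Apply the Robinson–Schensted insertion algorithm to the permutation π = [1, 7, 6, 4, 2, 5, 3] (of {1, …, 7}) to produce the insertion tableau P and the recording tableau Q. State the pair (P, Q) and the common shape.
P = [1, 2, 3] / [4, 5] / [6] / [7];  Q = [1, 2, 6] / [3, 7] / [4] / [5];  common shape = (3, 2, 1, 1)

Row-insert the values π_1, π_2, … into P one at a time, bumping the leftmost entry strictly greater than the inserted value down to the next row. The recording tableau Q records, in position (i, j), the step at which that cell was added to P.
  Insert 1 (step 1): P = [1];  Q = [1]
  Insert 7 (step 2): P = [1, 7];  Q = [1, 2]
  Insert 6 (step 3): P = [1, 6] / [7];  Q = [1, 2] / [3]
  Insert 4 (step 4): P = [1, 4] / [6] / [7];  Q = [1, 2] / [3] / [4]
  Insert 2 (step 5): P = [1, 2] / [4] / [6] / [7];  Q = [1, 2] / [3] / [4] / [5]
  Insert 5 (step 6): P = [1, 2, 5] / [4] / [6] / [7];  Q = [1, 2, 6] / [3] / [4] / [5]
  Insert 3 (step 7): P = [1, 2, 3] / [4, 5] / [6] / [7];  Q = [1, 2, 6] / [3, 7] / [4] / [5]
Final shape: (3, 2, 1, 1).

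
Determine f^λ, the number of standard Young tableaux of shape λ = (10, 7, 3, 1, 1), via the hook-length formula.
# SYT of shape (10, 7, 3, 1, 1) = 359165664

Hook-length formula: f^λ = n! / Π hook(c), product over all cells c of the Young diagram. For λ = (10, 7, 3, 1, 1), n = 22 boxes. Hook lengths by row (left-to-right, top-to-bottom): [14, 11, 10, 8, 7, 6, 5, 3, 2, 1]; [10, 7, 6, 4, 3, 2, 1]; [5, 2, 1]; [2]; [1]. Product of hooks = 3129477120000. So f^λ = 22! / 3129477120000 = 1124000727777607680000 / 3129477120000 = 359165664.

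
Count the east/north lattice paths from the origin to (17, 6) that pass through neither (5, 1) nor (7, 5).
Number of paths = 56097

Inclusion–exclusion. Total paths: C(23, 17) = 100947. Through P₁: C(6, 5)·C(17, 12) = 37128. Through P₂: C(12, 7)·C(11, 10) = 8712. Since P₁ is strictly southwest of P₂, a monotone path through both must visit P₁ then P₂; paths through both = C(6, 5)·C(6, 2)·C(11, 10) = 990. Avoid both = 100947 − 37128 − 8712 + 990 = 56097.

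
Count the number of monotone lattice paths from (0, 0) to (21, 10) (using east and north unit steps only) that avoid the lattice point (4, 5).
Number of paths = 41034081

Total paths from (0, 0) to (21, 10): C(31, 21) = 44352165. Paths through (4, 5): (paths (0, 0) → (4, 5)) × (paths (4, 5) → (21, 10)) = C(9, 4) · C(22, 17) = 126 · 26334 = 3318084. Avoidance count = 44352165 − 3318084 = 41034081.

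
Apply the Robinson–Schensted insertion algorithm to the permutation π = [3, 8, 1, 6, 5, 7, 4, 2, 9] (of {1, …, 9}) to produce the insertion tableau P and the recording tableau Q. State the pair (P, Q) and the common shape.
P = [1, 2, 7, 9] / [3, 4] / [5] / [6] / [8];  Q = [1, 2, 6, 9] / [3, 4] / [5] / [7] / [8];  common shape = (4, 2, 1, 1, 1)

Row-insert the values π_1, π_2, … into P one at a time, bumping the leftmost entry strictly greater than the inserted value down to the next row. The recording tableau Q records, in position (i, j), the step at which that cell was added to P.
  Insert 3 (step 1): P = [3];  Q = [1]
  Insert 8 (step 2): P = [3, 8];  Q = [1, 2]
  Insert 1 (step 3): P = [1, 8] / [3];  Q = [1, 2] / [3]
  Insert 6 (step 4): P = [1, 6] / [3, 8];  Q = [1, 2] / [3, 4]
  Insert 5 (step 5): P = [1, 5] / [3, 6] / [8];  Q = [1, 2] / [3, 4] / [5]
  Insert 7 (step 6): P = [1, 5, 7] / [3, 6] / [8];  Q = [1, 2, 6] / [3, 4] / [5]
  Insert 4 (step 7): P = [1, 4, 7] / [3, 5] / [6] / [8];  Q = [1, 2, 6] / [3, 4] / [5] / [7]
  Insert 2 (step 8): P = [1, 2, 7] / [3, 4] / [5] / [6] / [8];  Q = [1, 2, 6] / [3, 4] / [5] / [7] / [8]
  Insert 9 (step 9): P = [1, 2, 7, 9] / [3, 4] / [5] / [6] / [8];  Q = [1, 2, 6, 9] / [3, 4] / [5] / [7] / [8]
Final shape: (4, 2, 1, 1, 1).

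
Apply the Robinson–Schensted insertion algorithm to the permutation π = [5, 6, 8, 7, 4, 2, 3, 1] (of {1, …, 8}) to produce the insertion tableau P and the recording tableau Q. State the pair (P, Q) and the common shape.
P = [1, 3, 7] / [2, 6] / [4] / [5] / [8];  Q = [1, 2, 3] / [4, 7] / [5] / [6] / [8];  common shape = (3, 2, 1, 1, 1)

Row-insert the values π_1, π_2, … into P one at a time, bumping the leftmost entry strictly greater than the inserted value down to the next row. The recording tableau Q records, in position (i, j), the step at which that cell was added to P.
  Insert 5 (step 1): P = [5];  Q = [1]
  Insert 6 (step 2): P = [5, 6];  Q = [1, 2]
  Insert 8 (step 3): P = [5, 6, 8];  Q = [1, 2, 3]
  Insert 7 (step 4): P = [5, 6, 7] / [8];  Q = [1, 2, 3] / [4]
  Insert 4 (step 5): P = [4, 6, 7] / [5] / [8];  Q = [1, 2, 3] / [4] / [5]
  Insert 2 (step 6): P = [2, 6, 7] / [4] / [5] / [8];  Q = [1, 2, 3] / [4] / [5] / [6]
  Insert 3 (step 7): P = [2, 3, 7] / [4, 6] / [5] / [8];  Q = [1, 2, 3] / [4, 7] / [5] / [6]
  Insert 1 (step 8): P = [1, 3, 7] / [2, 6] / [4] / [5] / [8];  Q = [1, 2, 3] / [4, 7] / [5] / [6] / [8]
Final shape: (3, 2, 1, 1, 1).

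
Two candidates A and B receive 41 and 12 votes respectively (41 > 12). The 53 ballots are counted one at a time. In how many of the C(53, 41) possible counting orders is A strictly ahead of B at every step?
Strict-lead orderings = 145975678030

Total orderings of the 53 votes with 41 for A: C(53, 41) = 266783135710. By the Bertrand ballot formula (Cycle Lemma / reflection principle), the number of orderings in which A is strictly ahead of B throughout is (p − q)/(p + q) · C(p + q, p) = (41 − 12)/(41 + 12) · 266783135710 = 145975678030.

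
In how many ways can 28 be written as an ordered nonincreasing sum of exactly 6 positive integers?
p(28, 6 parts) = 391

Partitions of n into exactly k parts are in bijection with partitions of n − k into at most k parts (subtract 1 from each part). So p(28, exactly 6) = p(22, parts ≤ 6). Computing via the recurrence p(m, j) = p(m, j−1) + p(m−j, j) gives 391.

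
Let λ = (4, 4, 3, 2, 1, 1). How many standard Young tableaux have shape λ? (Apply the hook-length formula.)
# SYT of shape (4, 4, 3, 2, 1, 1) = 175175

Hook-length formula: f^λ = n! / Π hook(c), product over all cells c of the Young diagram. For λ = (4, 4, 3, 2, 1, 1), n = 15 boxes. Hook lengths by row (left-to-right, top-to-bottom): [9, 6, 4, 2]; [8, 5, 3, 1]; [6, 3, 1]; [4, 1]; [2]; [1]. Product of hooks = 7464960. So f^λ = 15! / 7464960 = 1307674368000 / 7464960 = 175175.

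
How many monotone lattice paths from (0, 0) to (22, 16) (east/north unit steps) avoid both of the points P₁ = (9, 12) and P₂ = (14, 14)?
Number of paths = 20012937880

Inclusion–exclusion. Total paths: C(38, 22) = 22239974430. Through P₁: C(21, 9)·C(17, 13) = 699553400. Through P₂: C(28, 14)·C(10, 8) = 1805247000. Since P₁ is strictly southwest of P₂, a monotone path through both must visit P₁ then P₂; paths through both = C(21, 9)·C(7, 5)·C(10, 8) = 277763850. Avoid both = 22239974430 − 699553400 − 1805247000 + 277763850 = 20012937880.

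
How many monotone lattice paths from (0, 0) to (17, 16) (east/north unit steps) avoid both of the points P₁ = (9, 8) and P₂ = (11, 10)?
Number of paths = 662798466

Inclusion–exclusion. Total paths: C(33, 17) = 1166803110. Through P₁: C(17, 9)·C(16, 8) = 312869700. Through P₂: C(21, 11)·C(12, 6) = 325909584. Since P₁ is strictly southwest of P₂, a monotone path through both must visit P₁ then P₂; paths through both = C(17, 9)·C(4, 2)·C(12, 6) = 134774640. Avoid both = 1166803110 − 312869700 − 325909584 + 134774640 = 662798466.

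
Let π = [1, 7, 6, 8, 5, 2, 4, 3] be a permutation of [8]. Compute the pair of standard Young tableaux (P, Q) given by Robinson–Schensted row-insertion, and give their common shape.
P = [1, 2, 3] / [4, 8] / [5] / [6] / [7];  Q = [1, 2, 4] / [3, 7] / [5] / [6] / [8];  common shape = (3, 2, 1, 1, 1)

Row-insert the values π_1, π_2, … into P one at a time, bumping the leftmost entry strictly greater than the inserted value down to the next row. The recording tableau Q records, in position (i, j), the step at which that cell was added to P.
  Insert 1 (step 1): P = [1];  Q = [1]
  Insert 7 (step 2): P = [1, 7];  Q = [1, 2]
  Insert 6 (step 3): P = [1, 6] / [7];  Q = [1, 2] / [3]
  Insert 8 (step 4): P = [1, 6, 8] / [7];  Q = [1, 2, 4] / [3]
  Insert 5 (step 5): P = [1, 5, 8] / [6] / [7];  Q = [1, 2, 4] / [3] / [5]
  Insert 2 (step 6): P = [1, 2, 8] / [5] / [6] / [7];  Q = [1, 2, 4] / [3] / [5] / [6]
  Insert 4 (step 7): P = [1, 2, 4] / [5, 8] / [6] / [7];  Q = [1, 2, 4] / [3, 7] / [5] / [6]
  Insert 3 (step 8): P = [1, 2, 3] / [4, 8] / [5] / [6] / [7];  Q = [1, 2, 4] / [3, 7] / [5] / [6] / [8]
Final shape: (3, 2, 1, 1, 1).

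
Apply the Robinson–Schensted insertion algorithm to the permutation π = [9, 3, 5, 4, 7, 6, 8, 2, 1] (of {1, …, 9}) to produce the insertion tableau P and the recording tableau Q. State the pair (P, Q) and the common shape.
P = [1, 4, 6, 8] / [2, 7] / [3] / [5] / [9];  Q = [1, 3, 5, 7] / [2, 6] / [4] / [8] / [9];  common shape = (4, 2, 1, 1, 1)

Row-insert the values π_1, π_2, … into P one at a time, bumping the leftmost entry strictly greater than the inserted value down to the next row. The recording tableau Q records, in position (i, j), the step at which that cell was added to P.
  Insert 9 (step 1): P = [9];  Q = [1]
  Insert 3 (step 2): P = [3] / [9];  Q = [1] / [2]
  Insert 5 (step 3): P = [3, 5] / [9];  Q = [1, 3] / [2]
  Insert 4 (step 4): P = [3, 4] / [5] / [9];  Q = [1, 3] / [2] / [4]
  Insert 7 (step 5): P = [3, 4, 7] / [5] / [9];  Q = [1, 3, 5] / [2] / [4]
  Insert 6 (step 6): P = [3, 4, 6] / [5, 7] / [9];  Q = [1, 3, 5] / [2, 6] / [4]
  Insert 8 (step 7): P = [3, 4, 6, 8] / [5, 7] / [9];  Q = [1, 3, 5, 7] / [2, 6] / [4]
  Insert 2 (step 8): P = [2, 4, 6, 8] / [3, 7] / [5] / [9];  Q = [1, 3, 5, 7] / [2, 6] / [4] / [8]
  Insert 1 (step 9): P = [1, 4, 6, 8] / [2, 7] / [3] / [5] / [9];  Q = [1, 3, 5, 7] / [2, 6] / [4] / [8] / [9]
Final shape: (4, 2, 1, 1, 1).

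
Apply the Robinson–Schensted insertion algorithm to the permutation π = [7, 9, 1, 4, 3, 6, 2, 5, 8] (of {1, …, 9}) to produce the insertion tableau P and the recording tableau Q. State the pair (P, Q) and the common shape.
P = [1, 2, 5, 8] / [3, 6] / [4, 9] / [7];  Q = [1, 2, 6, 9] / [3, 4] / [5, 8] / [7];  common shape = (4, 2, 2, 1)

Row-insert the values π_1, π_2, … into P one at a time, bumping the leftmost entry strictly greater than the inserted value down to the next row. The recording tableau Q records, in position (i, j), the step at which that cell was added to P.
  Insert 7 (step 1): P = [7];  Q = [1]
  Insert 9 (step 2): P = [7, 9];  Q = [1, 2]
  Insert 1 (step 3): P = [1, 9] / [7];  Q = [1, 2] / [3]
  Insert 4 (step 4): P = [1, 4] / [7, 9];  Q = [1, 2] / [3, 4]
  Insert 3 (step 5): P = [1, 3] / [4, 9] / [7];  Q = [1, 2] / [3, 4] / [5]
  Insert 6 (step 6): P = [1, 3, 6] / [4, 9] / [7];  Q = [1, 2, 6] / [3, 4] / [5]
  Insert 2 (step 7): P = [1, 2, 6] / [3, 9] / [4] / [7];  Q = [1, 2, 6] / [3, 4] / [5] / [7]
  Insert 5 (step 8): P = [1, 2, 5] / [3, 6] / [4, 9] / [7];  Q = [1, 2, 6] / [3, 4] / [5, 8] / [7]
  Insert 8 (step 9): P = [1, 2, 5, 8] / [3, 6] / [4, 9] / [7];  Q = [1, 2, 6, 9] / [3, 4] / [5, 8] / [7]
Final shape: (4, 2, 2, 1).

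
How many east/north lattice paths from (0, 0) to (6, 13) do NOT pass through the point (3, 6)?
Number of paths = 17052

Total paths from (0, 0) to (6, 13): C(19, 6) = 27132. Paths through (3, 6): (paths (0, 0) → (3, 6)) × (paths (3, 6) → (6, 13)) = C(9, 3) · C(10, 3) = 84 · 120 = 10080. Avoidance count = 27132 − 10080 = 17052.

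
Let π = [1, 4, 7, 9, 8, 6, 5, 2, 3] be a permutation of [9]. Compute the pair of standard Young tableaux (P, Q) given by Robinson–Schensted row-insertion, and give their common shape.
P = [1, 2, 3, 8] / [4, 5] / [6] / [7] / [9];  Q = [1, 2, 3, 4] / [5, 9] / [6] / [7] / [8];  common shape = (4, 2, 1, 1, 1)

Row-insert the values π_1, π_2, … into P one at a time, bumping the leftmost entry strictly greater than the inserted value down to the next row. The recording tableau Q records, in position (i, j), the step at which that cell was added to P.
  Insert 1 (step 1): P = [1];  Q = [1]
  Insert 4 (step 2): P = [1, 4];  Q = [1, 2]
  Insert 7 (step 3): P = [1, 4, 7];  Q = [1, 2, 3]
  Insert 9 (step 4): P = [1, 4, 7, 9];  Q = [1, 2, 3, 4]
  Insert 8 (step 5): P = [1, 4, 7, 8] / [9];  Q = [1, 2, 3, 4] / [5]
  Insert 6 (step 6): P = [1, 4, 6, 8] / [7] / [9];  Q = [1, 2, 3, 4] / [5] / [6]
  Insert 5 (step 7): P = [1, 4, 5, 8] / [6] / [7] / [9];  Q = [1, 2, 3, 4] / [5] / [6] / [7]
  Insert 2 (step 8): P = [1, 2, 5, 8] / [4] / [6] / [7] / [9];  Q = [1, 2, 3, 4] / [5] / [6] / [7] / [8]
  Insert 3 (step 9): P = [1, 2, 3, 8] / [4, 5] / [6] / [7] / [9];  Q = [1, 2, 3, 4] / [5, 9] / [6] / [7] / [8]
Final shape: (4, 2, 1, 1, 1).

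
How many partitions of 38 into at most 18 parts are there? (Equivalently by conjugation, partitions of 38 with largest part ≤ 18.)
p(38, parts ≤ 18) = 23928

Use the recurrence p(n, m) = p(n, m−1) + p(n−m, m): either the largest part is < m (count p(n, m−1)) or the largest part is exactly m (remove one copy of m, count p(n−m, m)). With p(0, ·) = 1 this gives p(38, parts ≤ 18) = 23928. (By conjugating Young diagrams, this also counts partitions of 38 into at most 18 parts.)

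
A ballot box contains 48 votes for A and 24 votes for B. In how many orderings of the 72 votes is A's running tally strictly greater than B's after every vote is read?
Strict-lead orderings = 2650087220696342700

Total orderings of the 72 votes with 48 for A: C(72, 48) = 7950261662089028100. By the Bertrand ballot formula (Cycle Lemma / reflection principle), the number of orderings in which A is strictly ahead of B throughout is (p − q)/(p + q) · C(p + q, p) = (48 − 24)/(48 + 24) · 7950261662089028100 = 2650087220696342700.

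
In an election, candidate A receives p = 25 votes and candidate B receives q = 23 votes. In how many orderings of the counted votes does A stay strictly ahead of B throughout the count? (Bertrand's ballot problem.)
Strict-lead orderings = 1289904147324

Total orderings of the 48 votes with 25 for A: C(48, 25) = 30957699535776. By the Bertrand ballot formula (Cycle Lemma / reflection principle), the number of orderings in which A is strictly ahead of B throughout is (p − q)/(p + q) · C(p + q, p) = (25 − 23)/(25 + 23) · 30957699535776 = 1289904147324.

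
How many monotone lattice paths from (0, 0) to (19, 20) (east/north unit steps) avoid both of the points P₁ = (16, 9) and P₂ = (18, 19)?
Number of paths = 33104030410

Inclusion–exclusion. Total paths: C(39, 19) = 68923264410. Through P₁: C(25, 16)·C(14, 3) = 743642900. Through P₂: C(37, 18)·C(2, 1) = 35345263800. Since P₁ is strictly southwest of P₂, a monotone path through both must visit P₁ then P₂; paths through both = C(25, 16)·C(12, 2)·C(2, 1) = 269672700. Avoid both = 68923264410 − 743642900 − 35345263800 + 269672700 = 33104030410.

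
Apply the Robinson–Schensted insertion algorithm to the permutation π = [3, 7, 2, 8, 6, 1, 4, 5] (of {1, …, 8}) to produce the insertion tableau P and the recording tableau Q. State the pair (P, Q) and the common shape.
P = [1, 4, 5] / [2, 6, 8] / [3, 7];  Q = [1, 2, 4] / [3, 5, 8] / [6, 7];  common shape = (3, 3, 2)

Row-insert the values π_1, π_2, … into P one at a time, bumping the leftmost entry strictly greater than the inserted value down to the next row. The recording tableau Q records, in position (i, j), the step at which that cell was added to P.
  Insert 3 (step 1): P = [3];  Q = [1]
  Insert 7 (step 2): P = [3, 7];  Q = [1, 2]
  Insert 2 (step 3): P = [2, 7] / [3];  Q = [1, 2] / [3]
  Insert 8 (step 4): P = [2, 7, 8] / [3];  Q = [1, 2, 4] / [3]
  Insert 6 (step 5): P = [2, 6, 8] / [3, 7];  Q = [1, 2, 4] / [3, 5]
  Insert 1 (step 6): P = [1, 6, 8] / [2, 7] / [3];  Q = [1, 2, 4] / [3, 5] / [6]
  Insert 4 (step 7): P = [1, 4, 8] / [2, 6] / [3, 7];  Q = [1, 2, 4] / [3, 5] / [6, 7]
  Insert 5 (step 8): P = [1, 4, 5] / [2, 6, 8] / [3, 7];  Q = [1, 2, 4] / [3, 5, 8] / [6, 7]
Final shape: (3, 3, 2).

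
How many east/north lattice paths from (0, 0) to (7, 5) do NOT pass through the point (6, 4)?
Number of paths = 372

Total paths from (0, 0) to (7, 5): C(12, 7) = 792. Paths through (6, 4): (paths (0, 0) → (6, 4)) × (paths (6, 4) → (7, 5)) = C(10, 6) · C(2, 1) = 210 · 2 = 420. Avoidance count = 792 − 420 = 372.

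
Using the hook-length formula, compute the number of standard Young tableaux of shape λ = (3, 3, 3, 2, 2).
# SYT of shape (3, 3, 3, 2, 2) = 3432

Hook-length formula: f^λ = n! / Π hook(c), product over all cells c of the Young diagram. For λ = (3, 3, 3, 2, 2), n = 13 boxes. Hook lengths by row (left-to-right, top-to-bottom): [7, 6, 3]; [6, 5, 2]; [5, 4, 1]; [3, 2]; [2, 1]. Product of hooks = 1814400. So f^λ = 13! / 1814400 = 6227020800 / 1814400 = 3432.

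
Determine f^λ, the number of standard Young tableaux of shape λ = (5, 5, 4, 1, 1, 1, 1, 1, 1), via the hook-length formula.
# SYT of shape (5, 5, 4, 1, 1, 1, 1, 1, 1) = 25069968

Hook-length formula: f^λ = n! / Π hook(c), product over all cells c of the Young diagram. For λ = (5, 5, 4, 1, 1, 1, 1, 1, 1), n = 20 boxes. Hook lengths by row (left-to-right, top-to-bottom): [13, 6, 5, 4, 2]; [12, 5, 4, 3, 1]; [10, 3, 2, 1]; [6]; [5]; [4]; [3]; [2]; [1]. Product of hooks = 97044480000. So f^λ = 20! / 97044480000 = 2432902008176640000 / 97044480000 = 25069968.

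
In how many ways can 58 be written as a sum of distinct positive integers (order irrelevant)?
q(58) = 8808

A partition into distinct parts is a strictly decreasing sequence summing to n. The recurrence d(n, m) = d(n, m−1) + d(n−m, m−1) (use part m at most once) with q(n) = d(n, n) gives q(58) = 8808. (Euler's theorem: # distinct-part partitions = # odd-part partitions.)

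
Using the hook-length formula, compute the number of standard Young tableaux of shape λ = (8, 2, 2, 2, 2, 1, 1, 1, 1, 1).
# SYT of shape (8, 2, 2, 2, 2, 1, 1, 1, 1, 1) = 26142480

Hook-length formula: f^λ = n! / Π hook(c), product over all cells c of the Young diagram. For λ = (8, 2, 2, 2, 2, 1, 1, 1, 1, 1), n = 21 boxes. Hook lengths by row (left-to-right, top-to-bottom): [17, 11, 6, 5, 4, 3, 2, 1]; [10, 4]; [9, 3]; [8, 2]; [7, 1]; [5]; [4]; [3]; [2]; [1]. Product of hooks = 1954326528000. So f^λ = 21! / 1954326528000 = 51090942171709440000 / 1954326528000 = 26142480.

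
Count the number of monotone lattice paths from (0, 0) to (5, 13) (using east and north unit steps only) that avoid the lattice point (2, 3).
Number of paths = 5708

Total paths from (0, 0) to (5, 13): C(18, 5) = 8568. Paths through (2, 3): (paths (0, 0) → (2, 3)) × (paths (2, 3) → (5, 13)) = C(5, 2) · C(13, 3) = 10 · 286 = 2860. Avoidance count = 8568 − 2860 = 5708.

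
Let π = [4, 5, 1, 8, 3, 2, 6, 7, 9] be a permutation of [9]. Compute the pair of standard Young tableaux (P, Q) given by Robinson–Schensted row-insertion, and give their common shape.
P = [1, 2, 6, 7, 9] / [3, 5, 8] / [4];  Q = [1, 2, 4, 8, 9] / [3, 5, 7] / [6];  common shape = (5, 3, 1)

Row-insert the values π_1, π_2, … into P one at a time, bumping the leftmost entry strictly greater than the inserted value down to the next row. The recording tableau Q records, in position (i, j), the step at which that cell was added to P.
  Insert 4 (step 1): P = [4];  Q = [1]
  Insert 5 (step 2): P = [4, 5];  Q = [1, 2]
  Insert 1 (step 3): P = [1, 5] / [4];  Q = [1, 2] / [3]
  Insert 8 (step 4): P = [1, 5, 8] / [4];  Q = [1, 2, 4] / [3]
  Insert 3 (step 5): P = [1, 3, 8] / [4, 5];  Q = [1, 2, 4] / [3, 5]
  Insert 2 (step 6): P = [1, 2, 8] / [3, 5] / [4];  Q = [1, 2, 4] / [3, 5] / [6]
  Insert 6 (step 7): P = [1, 2, 6] / [3, 5, 8] / [4];  Q = [1, 2, 4] / [3, 5, 7] / [6]
  Insert 7 (step 8): P = [1, 2, 6, 7] / [3, 5, 8] / [4];  Q = [1, 2, 4, 8] / [3, 5, 7] / [6]
  Insert 9 (step 9): P = [1, 2, 6, 7, 9] / [3, 5, 8] / [4];  Q = [1, 2, 4, 8, 9] / [3, 5, 7] / [6]
Final shape: (5, 3, 1).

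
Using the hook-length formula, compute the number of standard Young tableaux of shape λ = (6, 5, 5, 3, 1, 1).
# SYT of shape (6, 5, 5, 3, 1, 1) = 399979944

Hook-length formula: f^λ = n! / Π hook(c), product over all cells c of the Young diagram. For λ = (6, 5, 5, 3, 1, 1), n = 21 boxes. Hook lengths by row (left-to-right, top-to-bottom): [11, 8, 7, 5, 4, 1]; [9, 6, 5, 3, 2]; [8, 5, 4, 2, 1]; [5, 2, 1]; [2]; [1]. Product of hooks = 127733760000. So f^λ = 21! / 127733760000 = 51090942171709440000 / 127733760000 = 399979944.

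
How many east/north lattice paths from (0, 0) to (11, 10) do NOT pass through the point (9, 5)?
Number of paths = 310674

Total paths from (0, 0) to (11, 10): C(21, 11) = 352716. Paths through (9, 5): (paths (0, 0) → (9, 5)) × (paths (9, 5) → (11, 10)) = C(14, 9) · C(7, 2) = 2002 · 21 = 42042. Avoidance count = 352716 − 42042 = 310674.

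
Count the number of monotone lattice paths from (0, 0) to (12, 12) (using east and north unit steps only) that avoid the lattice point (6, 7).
Number of paths = 1911364

Total paths from (0, 0) to (12, 12): C(24, 12) = 2704156. Paths through (6, 7): (paths (0, 0) → (6, 7)) × (paths (6, 7) → (12, 12)) = C(13, 6) · C(11, 6) = 1716 · 462 = 792792. Avoidance count = 2704156 − 792792 = 1911364.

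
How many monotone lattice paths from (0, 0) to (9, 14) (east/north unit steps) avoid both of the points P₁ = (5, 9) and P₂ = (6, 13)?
Number of paths = 496450

Inclusion–exclusion. Total paths: C(23, 9) = 817190. Through P₁: C(14, 5)·C(9, 4) = 252252. Through P₂: C(19, 6)·C(4, 3) = 108528. Since P₁ is strictly southwest of P₂, a monotone path through both must visit P₁ then P₂; paths through both = C(14, 5)·C(5, 1)·C(4, 3) = 40040. Avoid both = 817190 − 252252 − 108528 + 40040 = 496450.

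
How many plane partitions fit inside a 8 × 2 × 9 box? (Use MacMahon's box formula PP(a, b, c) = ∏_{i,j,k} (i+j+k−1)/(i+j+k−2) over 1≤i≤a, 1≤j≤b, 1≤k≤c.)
PP(8, 2, 9) = 118195220

Evaluate the triple product over i = 1..8, j = 1..2, k = 1..9. The factors are (2/1) · (3/2) · (4/3) · (5/4) · (6/5) · (7/6) · (8/7) · (9/8) · … (144 factors total). The numerators and denominators telescope so the product is an integer; carrying out the multiplication exactly gives PP(8, 2, 9) = 118195220.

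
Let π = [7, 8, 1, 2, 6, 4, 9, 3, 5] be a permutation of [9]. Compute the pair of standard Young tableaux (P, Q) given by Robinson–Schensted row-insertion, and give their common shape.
P = [1, 2, 3, 5] / [4, 8, 9] / [6] / [7];  Q = [1, 2, 5, 7] / [3, 4, 9] / [6] / [8];  common shape = (4, 3, 1, 1)

Row-insert the values π_1, π_2, … into P one at a time, bumping the leftmost entry strictly greater than the inserted value down to the next row. The recording tableau Q records, in position (i, j), the step at which that cell was added to P.
  Insert 7 (step 1): P = [7];  Q = [1]
  Insert 8 (step 2): P = [7, 8];  Q = [1, 2]
  Insert 1 (step 3): P = [1, 8] / [7];  Q = [1, 2] / [3]
  Insert 2 (step 4): P = [1, 2] / [7, 8];  Q = [1, 2] / [3, 4]
  Insert 6 (step 5): P = [1, 2, 6] / [7, 8];  Q = [1, 2, 5] / [3, 4]
  Insert 4 (step 6): P = [1, 2, 4] / [6, 8] / [7];  Q = [1, 2, 5] / [3, 4] / [6]
  Insert 9 (step 7): P = [1, 2, 4, 9] / [6, 8] / [7];  Q = [1, 2, 5, 7] / [3, 4] / [6]
  Insert 3 (step 8): P = [1, 2, 3, 9] / [4, 8] / [6] / [7];  Q = [1, 2, 5, 7] / [3, 4] / [6] / [8]
  Insert 5 (step 9): P = [1, 2, 3, 5] / [4, 8, 9] / [6] / [7];  Q = [1, 2, 5, 7] / [3, 4, 9] / [6] / [8]
Final shape: (4, 3, 1, 1).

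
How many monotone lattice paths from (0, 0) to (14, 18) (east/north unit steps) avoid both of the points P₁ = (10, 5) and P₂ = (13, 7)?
Number of paths = 463718580

Inclusion–exclusion. Total paths: C(32, 14) = 471435600. Through P₁: C(15, 10)·C(17, 4) = 7147140. Through P₂: C(20, 13)·C(12, 1) = 930240. Since P₁ is strictly southwest of P₂, a monotone path through both must visit P₁ then P₂; paths through both = C(15, 10)·C(5, 3)·C(12, 1) = 360360. Avoid both = 471435600 − 7147140 − 930240 + 360360 = 463718580.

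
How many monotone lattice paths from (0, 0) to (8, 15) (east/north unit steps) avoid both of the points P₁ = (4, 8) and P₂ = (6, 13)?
Number of paths = 226542

Inclusion–exclusion. Total paths: C(23, 8) = 490314. Through P₁: C(12, 4)·C(11, 4) = 163350. Through P₂: C(19, 6)·C(4, 2) = 162792. Since P₁ is strictly southwest of P₂, a monotone path through both must visit P₁ then P₂; paths through both = C(12, 4)·C(7, 2)·C(4, 2) = 62370. Avoid both = 490314 − 163350 − 162792 + 62370 = 226542.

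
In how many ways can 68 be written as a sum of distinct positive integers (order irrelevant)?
q(68) = 24576

A partition into distinct parts is a strictly decreasing sequence summing to n. The recurrence d(n, m) = d(n, m−1) + d(n−m, m−1) (use part m at most once) with q(n) = d(n, n) gives q(68) = 24576. (Euler's theorem: # distinct-part partitions = # odd-part partitions.)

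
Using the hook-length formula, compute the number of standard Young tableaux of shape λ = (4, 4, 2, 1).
# SYT of shape (4, 4, 2, 1) = 1320

Hook-length formula: f^λ = n! / Π hook(c), product over all cells c of the Young diagram. For λ = (4, 4, 2, 1), n = 11 boxes. Hook lengths by row (left-to-right, top-to-bottom): [7, 5, 3, 2]; [6, 4, 2, 1]; [3, 1]; [1]. Product of hooks = 30240. So f^λ = 11! / 30240 = 39916800 / 30240 = 1320.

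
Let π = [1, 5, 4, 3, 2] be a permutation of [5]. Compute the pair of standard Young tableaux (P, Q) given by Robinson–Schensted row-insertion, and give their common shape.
P = [1, 2] / [3] / [4] / [5];  Q = [1, 2] / [3] / [4] / [5];  common shape = (2, 1, 1, 1)

Row-insert the values π_1, π_2, … into P one at a time, bumping the leftmost entry strictly greater than the inserted value down to the next row. The recording tableau Q records, in position (i, j), the step at which that cell was added to P.
  Insert 1 (step 1): P = [1];  Q = [1]
  Insert 5 (step 2): P = [1, 5];  Q = [1, 2]
  Insert 4 (step 3): P = [1, 4] / [5];  Q = [1, 2] / [3]
  Insert 3 (step 4): P = [1, 3] / [4] / [5];  Q = [1, 2] / [3] / [4]
  Insert 2 (step 5): P = [1, 2] / [3] / [4] / [5];  Q = [1, 2] / [3] / [4] / [5]
Final shape: (2, 1, 1, 1).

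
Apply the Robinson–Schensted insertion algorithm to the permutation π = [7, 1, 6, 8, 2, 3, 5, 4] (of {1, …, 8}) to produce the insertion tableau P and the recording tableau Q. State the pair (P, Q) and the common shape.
P = [1, 2, 3, 4] / [5, 8] / [6] / [7];  Q = [1, 3, 4, 7] / [2, 6] / [5] / [8];  common shape = (4, 2, 1, 1)

Row-insert the values π_1, π_2, … into P one at a time, bumping the leftmost entry strictly greater than the inserted value down to the next row. The recording tableau Q records, in position (i, j), the step at which that cell was added to P.
  Insert 7 (step 1): P = [7];  Q = [1]
  Insert 1 (step 2): P = [1] / [7];  Q = [1] / [2]
  Insert 6 (step 3): P = [1, 6] / [7];  Q = [1, 3] / [2]
  Insert 8 (step 4): P = [1, 6, 8] / [7];  Q = [1, 3, 4] / [2]
  Insert 2 (step 5): P = [1, 2, 8] / [6] / [7];  Q = [1, 3, 4] / [2] / [5]
  Insert 3 (step 6): P = [1, 2, 3] / [6, 8] / [7];  Q = [1, 3, 4] / [2, 6] / [5]
  Insert 5 (step 7): P = [1, 2, 3, 5] / [6, 8] / [7];  Q = [1, 3, 4, 7] / [2, 6] / [5]
  Insert 4 (step 8): P = [1, 2, 3, 4] / [5, 8] / [6] / [7];  Q = [1, 3, 4, 7] / [2, 6] / [5] / [8]
Final shape: (4, 2, 1, 1).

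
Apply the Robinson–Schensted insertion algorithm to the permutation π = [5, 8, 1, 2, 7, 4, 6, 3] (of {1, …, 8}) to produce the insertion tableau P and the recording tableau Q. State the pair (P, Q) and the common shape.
P = [1, 2, 3, 6] / [4, 7] / [5] / [8];  Q = [1, 2, 5, 7] / [3, 4] / [6] / [8];  common shape = (4, 2, 1, 1)

Row-insert the values π_1, π_2, … into P one at a time, bumping the leftmost entry strictly greater than the inserted value down to the next row. The recording tableau Q records, in position (i, j), the step at which that cell was added to P.
  Insert 5 (step 1): P = [5];  Q = [1]
  Insert 8 (step 2): P = [5, 8];  Q = [1, 2]
  Insert 1 (step 3): P = [1, 8] / [5];  Q = [1, 2] / [3]
  Insert 2 (step 4): P = [1, 2] / [5, 8];  Q = [1, 2] / [3, 4]
  Insert 7 (step 5): P = [1, 2, 7] / [5, 8];  Q = [1, 2, 5] / [3, 4]
  Insert 4 (step 6): P = [1, 2, 4] / [5, 7] / [8];  Q = [1, 2, 5] / [3, 4] / [6]
  Insert 6 (step 7): P = [1, 2, 4, 6] / [5, 7] / [8];  Q = [1, 2, 5, 7] / [3, 4] / [6]
  Insert 3 (step 8): P = [1, 2, 3, 6] / [4, 7] / [5] / [8];  Q = [1, 2, 5, 7] / [3, 4] / [6] / [8]
Final shape: (4, 2, 1, 1).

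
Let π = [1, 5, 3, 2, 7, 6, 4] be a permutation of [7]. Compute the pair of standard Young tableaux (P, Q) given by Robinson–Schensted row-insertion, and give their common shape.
P = [1, 2, 4] / [3, 6] / [5, 7];  Q = [1, 2, 5] / [3, 6] / [4, 7];  common shape = (3, 2, 2)

Row-insert the values π_1, π_2, … into P one at a time, bumping the leftmost entry strictly greater than the inserted value down to the next row. The recording tableau Q records, in position (i, j), the step at which that cell was added to P.
  Insert 1 (step 1): P = [1];  Q = [1]
  Insert 5 (step 2): P = [1, 5];  Q = [1, 2]
  Insert 3 (step 3): P = [1, 3] / [5];  Q = [1, 2] / [3]
  Insert 2 (step 4): P = [1, 2] / [3] / [5];  Q = [1, 2] / [3] / [4]
  Insert 7 (step 5): P = [1, 2, 7] / [3] / [5];  Q = [1, 2, 5] / [3] / [4]
  Insert 6 (step 6): P = [1, 2, 6] / [3, 7] / [5];  Q = [1, 2, 5] / [3, 6] / [4]
  Insert 4 (step 7): P = [1, 2, 4] / [3, 6] / [5, 7];  Q = [1, 2, 5] / [3, 6] / [4, 7]
Final shape: (3, 2, 2).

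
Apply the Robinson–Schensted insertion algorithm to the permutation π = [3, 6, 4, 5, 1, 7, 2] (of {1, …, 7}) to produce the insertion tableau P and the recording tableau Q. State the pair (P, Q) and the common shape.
P = [1, 2, 5, 7] / [3, 4] / [6];  Q = [1, 2, 4, 6] / [3, 7] / [5];  common shape = (4, 2, 1)

Row-insert the values π_1, π_2, … into P one at a time, bumping the leftmost entry strictly greater than the inserted value down to the next row. The recording tableau Q records, in position (i, j), the step at which that cell was added to P.
  Insert 3 (step 1): P = [3];  Q = [1]
  Insert 6 (step 2): P = [3, 6];  Q = [1, 2]
  Insert 4 (step 3): P = [3, 4] / [6];  Q = [1, 2] / [3]
  Insert 5 (step 4): P = [3, 4, 5] / [6];  Q = [1, 2, 4] / [3]
  Insert 1 (step 5): P = [1, 4, 5] / [3] / [6];  Q = [1, 2, 4] / [3] / [5]
  Insert 7 (step 6): P = [1, 4, 5, 7] / [3] / [6];  Q = [1, 2, 4, 6] / [3] / [5]
  Insert 2 (step 7): P = [1, 2, 5, 7] / [3, 4] / [6];  Q = [1, 2, 4, 6] / [3, 7] / [5]
Final shape: (4, 2, 1).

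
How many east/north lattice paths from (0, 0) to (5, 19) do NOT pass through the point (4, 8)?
Number of paths = 36564

Total paths from (0, 0) to (5, 19): C(24, 5) = 42504. Paths through (4, 8): (paths (0, 0) → (4, 8)) × (paths (4, 8) → (5, 19)) = C(12, 4) · C(12, 1) = 495 · 12 = 5940. Avoidance count = 42504 − 5940 = 36564.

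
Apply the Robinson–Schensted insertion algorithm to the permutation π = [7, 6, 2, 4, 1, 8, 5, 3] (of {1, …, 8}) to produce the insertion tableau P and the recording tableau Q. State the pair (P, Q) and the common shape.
P = [1, 3, 5] / [2, 4] / [6, 8] / [7];  Q = [1, 4, 6] / [2, 7] / [3, 8] / [5];  common shape = (3, 2, 2, 1)

Row-insert the values π_1, π_2, … into P one at a time, bumping the leftmost entry strictly greater than the inserted value down to the next row. The recording tableau Q records, in position (i, j), the step at which that cell was added to P.
  Insert 7 (step 1): P = [7];  Q = [1]
  Insert 6 (step 2): P = [6] / [7];  Q = [1] / [2]
  Insert 2 (step 3): P = [2] / [6] / [7];  Q = [1] / [2] / [3]
  Insert 4 (step 4): P = [2, 4] / [6] / [7];  Q = [1, 4] / [2] / [3]
  Insert 1 (step 5): P = [1, 4] / [2] / [6] / [7];  Q = [1, 4] / [2] / [3] / [5]
  Insert 8 (step 6): P = [1, 4, 8] / [2] / [6] / [7];  Q = [1, 4, 6] / [2] / [3] / [5]
  Insert 5 (step 7): P = [1, 4, 5] / [2, 8] / [6] / [7];  Q = [1, 4, 6] / [2, 7] / [3] / [5]
  Insert 3 (step 8): P = [1, 3, 5] / [2, 4] / [6, 8] / [7];  Q = [1, 4, 6] / [2, 7] / [3, 8] / [5]
Final shape: (3, 2, 2, 1).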